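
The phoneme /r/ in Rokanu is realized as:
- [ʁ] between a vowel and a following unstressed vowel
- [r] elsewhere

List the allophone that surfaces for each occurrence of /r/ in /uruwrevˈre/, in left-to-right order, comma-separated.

[ʁ], [r], [r]

Occurrence 1 (position 2): between a vowel and a following unstressed vowel → [ʁ].
Occurrence 2 (position 5): no conditioning environment matches → elsewhere allophone [r].
Occurrence 3 (position 8): no conditioning environment matches → elsewhere allophone [r].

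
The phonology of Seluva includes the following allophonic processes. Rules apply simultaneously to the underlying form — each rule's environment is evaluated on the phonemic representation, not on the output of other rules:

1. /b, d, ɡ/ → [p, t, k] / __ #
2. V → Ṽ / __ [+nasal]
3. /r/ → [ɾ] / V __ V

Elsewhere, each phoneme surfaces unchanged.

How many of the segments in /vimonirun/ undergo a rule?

4

Segments that undergo a rule: /i/ → [ĩ] (rule 2); /o/ → [õ] (rule 2); /r/ → [ɾ] (rule 3); /u/ → [ũ] (rule 2).
All other segments surface unchanged.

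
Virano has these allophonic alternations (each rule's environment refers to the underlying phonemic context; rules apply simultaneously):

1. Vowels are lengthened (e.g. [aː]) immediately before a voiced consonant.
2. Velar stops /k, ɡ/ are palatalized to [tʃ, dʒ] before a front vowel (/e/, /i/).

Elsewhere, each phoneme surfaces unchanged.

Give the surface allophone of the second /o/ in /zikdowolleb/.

/o/ meets the environment for rule 1 (before a voiced consonant) → [oː].

[oː]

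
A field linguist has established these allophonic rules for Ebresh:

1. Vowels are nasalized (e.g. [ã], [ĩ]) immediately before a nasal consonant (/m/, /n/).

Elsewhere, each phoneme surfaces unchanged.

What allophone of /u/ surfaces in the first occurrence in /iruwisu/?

/u/ — between /r/ and /w/; rule 1 does not apply here → [u].

[u]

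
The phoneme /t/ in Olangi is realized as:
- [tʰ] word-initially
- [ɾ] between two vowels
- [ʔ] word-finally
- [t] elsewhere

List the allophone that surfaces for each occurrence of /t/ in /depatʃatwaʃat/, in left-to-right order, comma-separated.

Occurrence 1 (position 5): no conditioning environment matches → elsewhere allophone [t].
Occurrence 2 (position 8): no conditioning environment matches → elsewhere allophone [t].
Occurrence 3 (position 13): word-finally → [ʔ].

[t], [t], [ʔ]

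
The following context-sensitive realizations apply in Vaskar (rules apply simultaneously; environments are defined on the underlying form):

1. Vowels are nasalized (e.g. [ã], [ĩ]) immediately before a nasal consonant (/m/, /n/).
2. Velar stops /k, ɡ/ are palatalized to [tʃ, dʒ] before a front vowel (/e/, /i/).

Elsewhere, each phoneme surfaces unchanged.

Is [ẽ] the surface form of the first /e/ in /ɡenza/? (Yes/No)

Yes

/e/ (between /ɡ/ and /n/) occurs before a nasal consonant → [ẽ] by rule 1.
The actual realization is [ẽ], which matches [ẽ].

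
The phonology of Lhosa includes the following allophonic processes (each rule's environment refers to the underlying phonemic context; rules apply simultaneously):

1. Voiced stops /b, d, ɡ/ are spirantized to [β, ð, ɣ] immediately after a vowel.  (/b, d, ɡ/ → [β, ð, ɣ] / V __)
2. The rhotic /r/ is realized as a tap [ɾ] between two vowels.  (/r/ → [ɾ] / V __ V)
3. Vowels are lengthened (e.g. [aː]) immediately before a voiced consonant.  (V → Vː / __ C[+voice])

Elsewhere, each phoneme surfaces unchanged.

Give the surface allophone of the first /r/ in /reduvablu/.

[r]

/r/ — word-initial; rule 2 does not apply here → [r].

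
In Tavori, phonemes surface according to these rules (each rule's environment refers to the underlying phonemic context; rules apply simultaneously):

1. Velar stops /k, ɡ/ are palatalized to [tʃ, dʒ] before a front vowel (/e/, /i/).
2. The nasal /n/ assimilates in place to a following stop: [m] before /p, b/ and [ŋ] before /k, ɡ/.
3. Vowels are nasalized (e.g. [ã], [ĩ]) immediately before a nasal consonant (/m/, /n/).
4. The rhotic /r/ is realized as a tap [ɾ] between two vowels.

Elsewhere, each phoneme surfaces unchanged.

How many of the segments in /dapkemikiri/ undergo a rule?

Segments that undergo a rule: /k/ → [tʃ] (rule 1); /e/ → [ẽ] (rule 3); /k/ → [tʃ] (rule 1); /r/ → [ɾ] (rule 4).
All other segments surface unchanged.

4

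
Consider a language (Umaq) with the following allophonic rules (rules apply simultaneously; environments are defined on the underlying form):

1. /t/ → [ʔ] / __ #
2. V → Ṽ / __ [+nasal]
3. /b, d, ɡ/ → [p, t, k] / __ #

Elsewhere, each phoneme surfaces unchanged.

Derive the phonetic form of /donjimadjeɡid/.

/d/ (word-initial) is in the target of rule 3 but the environment (word-finally) is not met → [d].
/o/ meets the environment for rule 2 (before a nasal consonant) → [õ].
/n/ (between /o/ and /j/) is unaffected → [n].
/j/ — not in any rule's target class → [j].
/i/ — between /j/ and /m/, before a nasal consonant — surfaces as [ĩ] (rule 2).
/m/ (between /i/ and /a/): no rule targets it → [m].
/a/ (between /m/ and /d/): rule 2 targets it, but not before a nasal consonant → unchanged [a].
/d/ (between /a/ and /j/): rule 3 targets it, but not word-finally → unchanged [d].
/j/ (between /d/ and /e/) is unaffected → [j].
/e/ (between /j/ and /ɡ/): rule 2 targets it, but not before a nasal consonant → unchanged [e].
/ɡ/ (between /e/ and /i/) is in the target of rule 3 but the environment (word-finally) is not met → [ɡ].
/i/ (between /ɡ/ and /d/) is in the target of rule 2 but the environment (before a nasal consonant) is not met → [i].
/d/ — word-final, word-finally — surfaces as [t] (rule 3).

[dõnjĩmadjeɡit]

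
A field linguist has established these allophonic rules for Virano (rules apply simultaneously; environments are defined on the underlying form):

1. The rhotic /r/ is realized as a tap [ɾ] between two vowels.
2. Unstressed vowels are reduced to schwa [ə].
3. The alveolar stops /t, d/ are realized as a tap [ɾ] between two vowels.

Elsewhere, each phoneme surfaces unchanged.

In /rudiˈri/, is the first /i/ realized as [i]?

No

/i/ meets the environment for rule 2 (in an unstressed syllable) → [ə].
The actual realization is [ə], not [i].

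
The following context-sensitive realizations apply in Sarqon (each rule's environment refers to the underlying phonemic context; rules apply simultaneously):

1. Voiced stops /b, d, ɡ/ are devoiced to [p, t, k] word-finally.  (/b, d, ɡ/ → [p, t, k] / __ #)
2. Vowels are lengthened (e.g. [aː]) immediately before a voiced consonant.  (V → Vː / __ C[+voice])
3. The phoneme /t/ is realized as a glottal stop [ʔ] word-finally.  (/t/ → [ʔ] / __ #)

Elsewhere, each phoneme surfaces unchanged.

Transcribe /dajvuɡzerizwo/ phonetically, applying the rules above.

/d/ (word-initial) is in the target of rule 1 but the environment (word-finally) is not met → [d].
/a/ meets the environment for rule 2 (before a voiced consonant) → [aː].
/j/ (between /a/ and /v/): no rule targets it → [j].
/v/ (between /j/ and /u/): no rule targets it → [v].
/u/ — between /v/ and /ɡ/, before a voiced consonant — surfaces as [uː] (rule 2).
/ɡ/ (between /u/ and /z/): rule 1 targets it, but not word-finally → unchanged [ɡ].
/z/ stays [z].
Rule 2 applies to /e/ (between /z/ and /r/: before a voiced consonant) → [eː].
/r/ — not in any rule's target class → [r].
Rule 2 applies to /i/ (between /r/ and /z/: before a voiced consonant) → [iː].
/z/ — not in any rule's target class → [z].
/w/ (between /z/ and /o/) is unaffected → [w].
/o/ (word-final) fails the environment for rule 2, so it stays [o].

[daːjvuːɡzeːriːzwo]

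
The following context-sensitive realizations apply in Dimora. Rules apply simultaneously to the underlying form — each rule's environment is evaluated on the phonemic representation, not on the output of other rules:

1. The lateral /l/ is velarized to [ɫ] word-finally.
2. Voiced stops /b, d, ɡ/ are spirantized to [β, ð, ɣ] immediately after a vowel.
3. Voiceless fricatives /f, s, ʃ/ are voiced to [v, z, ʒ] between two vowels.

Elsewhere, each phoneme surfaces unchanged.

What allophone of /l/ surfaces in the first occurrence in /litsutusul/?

/l/ (word-initial): rule 1 targets it, but not word-finally → unchanged [l].

[l]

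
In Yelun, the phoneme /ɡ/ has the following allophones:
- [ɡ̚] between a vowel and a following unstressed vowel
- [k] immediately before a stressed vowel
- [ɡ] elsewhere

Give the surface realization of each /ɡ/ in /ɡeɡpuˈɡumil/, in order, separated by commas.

Occurrence 1 (position 1): no conditioning environment matches → elsewhere allophone [ɡ].
Occurrence 2 (position 3): no conditioning environment matches → elsewhere allophone [ɡ].
Occurrence 3 (position 6): immediately before a stressed vowel → [k].

[ɡ], [ɡ], [k]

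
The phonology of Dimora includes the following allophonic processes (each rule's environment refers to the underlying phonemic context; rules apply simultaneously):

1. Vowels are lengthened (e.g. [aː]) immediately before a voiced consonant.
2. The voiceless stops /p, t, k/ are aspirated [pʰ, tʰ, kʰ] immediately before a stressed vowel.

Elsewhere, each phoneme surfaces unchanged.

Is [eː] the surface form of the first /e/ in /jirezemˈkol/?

Yes

/e/ (between /r/ and /z/): before a voiced consonant, so rule 1 applies → [eː].
The actual realization is [eː], which matches [eː].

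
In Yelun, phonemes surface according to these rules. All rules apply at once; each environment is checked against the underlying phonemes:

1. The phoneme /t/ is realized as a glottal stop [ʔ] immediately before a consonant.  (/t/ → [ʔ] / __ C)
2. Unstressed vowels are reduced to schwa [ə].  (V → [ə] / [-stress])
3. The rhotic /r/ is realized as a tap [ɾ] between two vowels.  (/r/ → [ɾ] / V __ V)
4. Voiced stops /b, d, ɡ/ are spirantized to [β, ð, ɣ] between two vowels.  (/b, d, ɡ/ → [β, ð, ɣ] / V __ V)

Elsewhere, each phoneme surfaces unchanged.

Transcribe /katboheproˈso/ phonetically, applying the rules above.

[kəʔbəhəprəˈso]

/k/ stays [k].
/a/ (between /k/ and /t/): in an unstressed syllable, so rule 2 applies → [ə].
/t/ (between /a/ and /b/) occurs immediately before a consonant → [ʔ] by rule 1.
/b/ (between /t/ and /o/) is in the target of rule 4 but the environment (between two vowels) is not met → [b].
/o/ meets the environment for rule 2 (in an unstressed syllable) → [ə].
/h/ stays [h].
/e/ — between /h/ and /p/, in an unstressed syllable — surfaces as [ə] (rule 2).
/p/ (between /e/ and /r/) is unaffected → [p].
/r/ — between /p/ and /o/; rule 3 does not apply here → [r].
/o/ — between /r/ and /s/, in an unstressed syllable — surfaces as [ə] (rule 2).
/s/ (between /o/ and /o/): no rule targets it → [s].
/o/ — word-final; rule 2 does not apply here → [o].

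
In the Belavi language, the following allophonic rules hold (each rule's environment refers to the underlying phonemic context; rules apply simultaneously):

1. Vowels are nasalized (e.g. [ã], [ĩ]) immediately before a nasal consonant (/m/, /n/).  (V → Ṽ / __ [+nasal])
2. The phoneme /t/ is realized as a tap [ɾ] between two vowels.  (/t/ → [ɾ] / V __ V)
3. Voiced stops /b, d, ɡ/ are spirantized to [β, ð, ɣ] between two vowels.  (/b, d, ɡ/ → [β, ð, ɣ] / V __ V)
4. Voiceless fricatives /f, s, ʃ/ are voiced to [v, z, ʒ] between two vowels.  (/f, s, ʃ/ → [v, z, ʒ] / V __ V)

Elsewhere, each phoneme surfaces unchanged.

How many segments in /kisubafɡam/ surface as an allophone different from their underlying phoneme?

3

Segments that undergo a rule: /s/ → [z] (rule 4); /b/ → [β] (rule 3); /a/ → [ã] (rule 1).
All other segments surface unchanged.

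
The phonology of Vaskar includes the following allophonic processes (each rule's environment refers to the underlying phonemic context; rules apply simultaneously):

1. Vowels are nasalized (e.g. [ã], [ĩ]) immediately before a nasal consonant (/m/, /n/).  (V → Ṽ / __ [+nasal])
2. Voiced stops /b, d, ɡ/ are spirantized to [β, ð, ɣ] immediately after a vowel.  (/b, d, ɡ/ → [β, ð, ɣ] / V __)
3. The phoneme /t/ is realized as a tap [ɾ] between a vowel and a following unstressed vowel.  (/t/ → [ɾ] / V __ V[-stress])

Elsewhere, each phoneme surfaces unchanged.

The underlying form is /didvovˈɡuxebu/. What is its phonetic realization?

[diðvovˈɡuxeβu]

/d/ (word-initial) fails the environment for rule 2, so it stays [d].
/i/ (between /d/ and /d/) fails the environment for rule 1, so it stays [i].
/d/ meets the environment for rule 2 (immediately after a vowel) → [ð].
/v/ — not in any rule's target class → [v].
/o/ — between /v/ and /v/; rule 1 does not apply here → [o].
/v/ (between /o/ and /ɡ/) is unaffected → [v].
/ɡ/ (between /v/ and /u/): rule 2 targets it, but not immediately after a vowel → unchanged [ɡ].
/u/ (between /ɡ/ and /x/) is in the target of rule 1 but the environment (before a nasal consonant) is not met → [u].
/x/ — not in any rule's target class → [x].
/e/ (between /x/ and /b/) fails the environment for rule 1, so it stays [e].
/b/ — between /e/ and /u/, immediately after a vowel — surfaces as [β] (rule 2).
/u/ (word-final) fails the environment for rule 1, so it stays [u].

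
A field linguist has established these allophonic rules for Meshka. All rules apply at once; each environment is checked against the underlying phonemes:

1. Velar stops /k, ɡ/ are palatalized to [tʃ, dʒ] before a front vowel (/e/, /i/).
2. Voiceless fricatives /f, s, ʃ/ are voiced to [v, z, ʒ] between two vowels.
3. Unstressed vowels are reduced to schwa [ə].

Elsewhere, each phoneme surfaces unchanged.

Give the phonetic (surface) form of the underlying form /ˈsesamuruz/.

/s/ (word-initial): rule 2 targets it, but not between two vowels → unchanged [s].
/e/ (between /s/ and /s/) is in the target of rule 3 but the environment (in an unstressed syllable) is not met → [e].
/s/ — between /e/ and /a/, between two vowels — surfaces as [z] (rule 2).
/a/ (between /s/ and /m/) occurs in an unstressed syllable → [ə] by rule 3.
/m/ (between /a/ and /u/): no rule targets it → [m].
/u/ (between /m/ and /r/): in an unstressed syllable, so rule 3 applies → [ə].
/r/ stays [r].
/u/ meets the environment for rule 3 (in an unstressed syllable) → [ə].
/z/ stays [z].

[ˈsezəmərəz]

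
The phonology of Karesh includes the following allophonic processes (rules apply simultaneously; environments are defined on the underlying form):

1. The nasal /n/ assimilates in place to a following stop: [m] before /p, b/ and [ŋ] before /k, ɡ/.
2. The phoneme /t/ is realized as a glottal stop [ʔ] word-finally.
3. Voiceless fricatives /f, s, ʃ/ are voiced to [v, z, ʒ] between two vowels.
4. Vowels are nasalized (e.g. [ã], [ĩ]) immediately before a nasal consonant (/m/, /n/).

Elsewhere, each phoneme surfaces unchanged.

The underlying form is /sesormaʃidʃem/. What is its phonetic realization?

/s/ (word-initial) is in the target of rule 3 but the environment (between two vowels) is not met → [s].
/e/ — between /s/ and /s/; rule 4 does not apply here → [e].
/s/ — between /e/ and /o/, between two vowels — surfaces as [z] (rule 3).
/o/ (between /s/ and /r/): rule 4 targets it, but not before a nasal consonant → unchanged [o].
/a/ (between /m/ and /ʃ/) is in the target of rule 4 but the environment (before a nasal consonant) is not met → [a].
/ʃ/ (between /a/ and /i/) occurs between two vowels → [ʒ] by rule 3.
/i/ (between /ʃ/ and /d/): rule 4 targets it, but not before a nasal consonant → unchanged [i].
/ʃ/ (between /d/ and /e/): rule 3 targets it, but not between two vowels → unchanged [ʃ].
/e/ (between /ʃ/ and /m/) occurs before a nasal consonant → [ẽ] by rule 4.

[sezormaʒidʃẽm]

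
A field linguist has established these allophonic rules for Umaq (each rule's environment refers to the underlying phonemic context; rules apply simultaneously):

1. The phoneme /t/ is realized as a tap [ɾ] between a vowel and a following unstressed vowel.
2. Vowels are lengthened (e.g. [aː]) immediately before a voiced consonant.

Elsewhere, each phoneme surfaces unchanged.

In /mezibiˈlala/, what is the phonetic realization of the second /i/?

[iː]

/i/ — between /b/ and /l/, before a voiced consonant — surfaces as [iː] (rule 2).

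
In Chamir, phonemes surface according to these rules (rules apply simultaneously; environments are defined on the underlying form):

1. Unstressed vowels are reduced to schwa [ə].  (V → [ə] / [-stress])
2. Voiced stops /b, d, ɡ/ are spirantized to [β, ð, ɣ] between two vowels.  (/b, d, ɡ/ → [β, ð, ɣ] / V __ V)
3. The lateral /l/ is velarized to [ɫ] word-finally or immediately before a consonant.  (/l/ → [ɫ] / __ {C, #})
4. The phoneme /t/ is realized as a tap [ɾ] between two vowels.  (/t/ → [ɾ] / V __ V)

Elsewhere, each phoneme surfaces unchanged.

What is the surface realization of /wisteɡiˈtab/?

[wəstəɣəˈɾab]

/i/ meets the environment for rule 1 (in an unstressed syllable) → [ə].
/t/ — between /s/ and /e/; rule 4 does not apply here → [t].
/e/ (between /t/ and /ɡ/) occurs in an unstressed syllable → [ə] by rule 1.
/ɡ/ (between /e/ and /i/): between two vowels, so rule 2 applies → [ɣ].
/i/ meets the environment for rule 1 (in an unstressed syllable) → [ə].
/t/ meets the environment for rule 4 (between two vowels) → [ɾ].
/a/ — between /t/ and /b/; rule 1 does not apply here → [a].
/b/ (word-final) fails the environment for rule 2, so it stays [b].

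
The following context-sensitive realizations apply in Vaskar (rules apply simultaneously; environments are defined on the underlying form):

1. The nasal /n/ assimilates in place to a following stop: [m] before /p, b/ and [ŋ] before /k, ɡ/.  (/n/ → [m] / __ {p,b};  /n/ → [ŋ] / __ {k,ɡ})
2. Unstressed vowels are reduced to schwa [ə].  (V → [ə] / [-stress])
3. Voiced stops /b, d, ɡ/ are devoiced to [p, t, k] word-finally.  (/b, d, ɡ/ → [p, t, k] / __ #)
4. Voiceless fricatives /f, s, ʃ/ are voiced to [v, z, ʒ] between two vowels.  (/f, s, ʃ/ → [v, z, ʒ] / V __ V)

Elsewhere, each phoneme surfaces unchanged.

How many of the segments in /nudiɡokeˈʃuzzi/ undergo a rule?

6

Segments that undergo a rule: /u/ → [ə] (rule 2); /i/ → [ə] (rule 2); /o/ → [ə] (rule 2); /e/ → [ə] (rule 2); /ʃ/ → [ʒ] (rule 4); /i/ → [ə] (rule 2).
All other segments surface unchanged.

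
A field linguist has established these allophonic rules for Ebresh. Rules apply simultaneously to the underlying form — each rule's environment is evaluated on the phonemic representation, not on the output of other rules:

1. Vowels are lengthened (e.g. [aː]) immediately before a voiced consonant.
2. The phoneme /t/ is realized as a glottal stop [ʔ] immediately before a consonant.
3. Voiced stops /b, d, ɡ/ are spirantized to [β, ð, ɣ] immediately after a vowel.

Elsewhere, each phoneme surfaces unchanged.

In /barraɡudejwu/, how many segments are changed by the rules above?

6

Segments that undergo a rule: /a/ → [aː] (rule 1); /a/ → [aː] (rule 1); /ɡ/ → [ɣ] (rule 3); /u/ → [uː] (rule 1); /d/ → [ð] (rule 3); /e/ → [eː] (rule 1).
All other segments surface unchanged.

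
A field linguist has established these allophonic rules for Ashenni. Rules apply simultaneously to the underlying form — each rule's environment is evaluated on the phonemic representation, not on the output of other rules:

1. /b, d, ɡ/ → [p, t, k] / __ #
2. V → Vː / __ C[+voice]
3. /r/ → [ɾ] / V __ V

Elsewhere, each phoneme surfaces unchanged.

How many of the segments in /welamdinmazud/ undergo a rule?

6

Segments that undergo a rule: /e/ → [eː] (rule 2); /a/ → [aː] (rule 2); /i/ → [iː] (rule 2); /a/ → [aː] (rule 2); /u/ → [uː] (rule 2); /d/ → [t] (rule 1).
All other segments surface unchanged.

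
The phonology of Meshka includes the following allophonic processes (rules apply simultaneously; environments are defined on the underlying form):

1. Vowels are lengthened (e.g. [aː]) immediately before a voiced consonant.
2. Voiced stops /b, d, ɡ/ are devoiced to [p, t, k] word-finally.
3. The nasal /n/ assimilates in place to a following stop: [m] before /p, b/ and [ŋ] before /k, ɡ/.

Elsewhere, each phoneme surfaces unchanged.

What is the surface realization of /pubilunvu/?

/p/ stays [p].
/u/ (between /p/ and /b/) occurs before a voiced consonant → [uː] by rule 1.
/b/ (between /u/ and /i/): rule 2 targets it, but not word-finally → unchanged [b].
/i/ meets the environment for rule 1 (before a voiced consonant) → [iː].
/l/ — not in any rule's target class → [l].
/u/ meets the environment for rule 1 (before a voiced consonant) → [uː].
/n/ (between /u/ and /v/) is in the target of rule 3 but the environment (before a labial or velar stop) is not met → [n].
/v/ (between /n/ and /u/): no rule targets it → [v].
/u/ (word-final): rule 1 targets it, but not before a voiced consonant → unchanged [u].

[puːbiːluːnvu]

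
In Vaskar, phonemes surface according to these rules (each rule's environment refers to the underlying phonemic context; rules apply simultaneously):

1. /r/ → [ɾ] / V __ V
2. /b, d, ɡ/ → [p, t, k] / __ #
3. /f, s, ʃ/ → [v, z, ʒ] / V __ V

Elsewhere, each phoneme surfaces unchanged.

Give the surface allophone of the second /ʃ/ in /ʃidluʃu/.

[ʒ]

/ʃ/ — between /u/ and /u/, between two vowels — surfaces as [ʒ] (rule 3).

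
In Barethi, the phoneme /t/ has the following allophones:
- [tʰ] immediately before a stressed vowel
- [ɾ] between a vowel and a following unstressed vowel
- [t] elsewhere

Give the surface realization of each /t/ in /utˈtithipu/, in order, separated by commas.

Occurrence 1 (position 2): no conditioning environment matches → elsewhere allophone [t].
Occurrence 2 (position 3): immediately before a stressed vowel → [tʰ].
Occurrence 3 (position 5): no conditioning environment matches → elsewhere allophone [t].

[t], [tʰ], [t]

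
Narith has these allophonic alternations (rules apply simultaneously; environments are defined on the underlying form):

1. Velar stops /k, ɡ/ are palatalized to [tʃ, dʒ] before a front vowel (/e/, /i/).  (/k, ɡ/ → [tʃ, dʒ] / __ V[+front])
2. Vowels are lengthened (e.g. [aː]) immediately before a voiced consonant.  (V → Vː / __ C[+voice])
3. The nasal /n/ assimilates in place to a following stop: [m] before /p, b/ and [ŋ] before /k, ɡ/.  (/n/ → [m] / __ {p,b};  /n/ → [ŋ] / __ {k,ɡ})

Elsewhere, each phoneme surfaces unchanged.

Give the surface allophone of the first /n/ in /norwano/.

[n]

/n/ — word-initial; rule 3 does not apply here → [n].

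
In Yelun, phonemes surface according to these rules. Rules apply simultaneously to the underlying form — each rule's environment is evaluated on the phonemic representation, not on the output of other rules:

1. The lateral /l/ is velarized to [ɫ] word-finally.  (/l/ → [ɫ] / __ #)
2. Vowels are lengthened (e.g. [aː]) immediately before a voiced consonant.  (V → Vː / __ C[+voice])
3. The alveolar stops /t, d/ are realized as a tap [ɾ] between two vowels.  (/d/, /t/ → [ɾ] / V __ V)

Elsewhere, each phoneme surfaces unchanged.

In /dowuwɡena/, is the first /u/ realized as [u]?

/u/ (between /w/ and /w/): before a voiced consonant, so rule 2 applies → [uː].
The actual realization is [uː], not [u].

No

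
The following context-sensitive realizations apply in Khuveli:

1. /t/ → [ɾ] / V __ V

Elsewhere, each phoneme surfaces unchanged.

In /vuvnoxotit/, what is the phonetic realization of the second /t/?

[t]

/t/ (word-final) is in the target of rule 1 but the environment (between two vowels) is not met → [t].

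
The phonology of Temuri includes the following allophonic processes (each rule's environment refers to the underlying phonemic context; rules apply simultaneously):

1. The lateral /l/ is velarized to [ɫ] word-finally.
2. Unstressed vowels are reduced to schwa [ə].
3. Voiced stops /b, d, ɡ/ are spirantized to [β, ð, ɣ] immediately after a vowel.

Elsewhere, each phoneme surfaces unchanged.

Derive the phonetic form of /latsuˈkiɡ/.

[lətsəˈkiɣ]

/l/ (word-initial) fails the environment for rule 1, so it stays [l].
/a/ — between /l/ and /t/, in an unstressed syllable — surfaces as [ə] (rule 2).
/t/ (between /a/ and /s/): no rule targets it → [t].
/s/ (between /t/ and /u/) is unaffected → [s].
/u/ meets the environment for rule 2 (in an unstressed syllable) → [ə].
/k/ (between /u/ and /i/): no rule targets it → [k].
/i/ (between /k/ and /ɡ/) fails the environment for rule 2, so it stays [i].
Rule 3 applies to /ɡ/ (word-final: immediately after a vowel) → [ɣ].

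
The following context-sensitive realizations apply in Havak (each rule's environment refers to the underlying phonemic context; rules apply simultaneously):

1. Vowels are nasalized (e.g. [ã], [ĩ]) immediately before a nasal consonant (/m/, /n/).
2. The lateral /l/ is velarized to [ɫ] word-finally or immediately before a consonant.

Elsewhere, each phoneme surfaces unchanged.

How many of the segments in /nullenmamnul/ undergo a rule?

4

Segments that undergo a rule: /l/ → [ɫ] (rule 2); /e/ → [ẽ] (rule 1); /a/ → [ã] (rule 1); /l/ → [ɫ] (rule 2).
All other segments surface unchanged.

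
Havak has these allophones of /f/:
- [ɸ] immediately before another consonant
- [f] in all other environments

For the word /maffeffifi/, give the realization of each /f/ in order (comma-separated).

[ɸ], [f], [ɸ], [f], [f]

Occurrence 1 (position 3): immediately before another consonant → [ɸ].
Occurrence 2 (position 4): no conditioning environment matches → elsewhere allophone [f].
Occurrence 3 (position 6): immediately before another consonant → [ɸ].
Occurrence 4 (position 7): no conditioning environment matches → elsewhere allophone [f].
Occurrence 5 (position 9): no conditioning environment matches → elsewhere allophone [f].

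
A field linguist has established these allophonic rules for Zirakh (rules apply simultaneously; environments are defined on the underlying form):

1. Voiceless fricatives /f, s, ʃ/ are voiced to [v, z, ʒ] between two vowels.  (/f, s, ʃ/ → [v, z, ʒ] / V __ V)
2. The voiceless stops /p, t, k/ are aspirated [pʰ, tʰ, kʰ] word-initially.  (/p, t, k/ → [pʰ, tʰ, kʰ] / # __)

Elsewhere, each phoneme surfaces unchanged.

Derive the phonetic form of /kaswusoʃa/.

/k/ (word-initial) occurs word-initially → [kʰ] by rule 2.
/s/ (between /a/ and /w/): rule 1 targets it, but not between two vowels → unchanged [s].
Rule 1 applies to /s/ (between /u/ and /o/: between two vowels) → [z].
Rule 1 applies to /ʃ/ (between /o/ and /a/: between two vowels) → [ʒ].

[kʰaswuzoʒa]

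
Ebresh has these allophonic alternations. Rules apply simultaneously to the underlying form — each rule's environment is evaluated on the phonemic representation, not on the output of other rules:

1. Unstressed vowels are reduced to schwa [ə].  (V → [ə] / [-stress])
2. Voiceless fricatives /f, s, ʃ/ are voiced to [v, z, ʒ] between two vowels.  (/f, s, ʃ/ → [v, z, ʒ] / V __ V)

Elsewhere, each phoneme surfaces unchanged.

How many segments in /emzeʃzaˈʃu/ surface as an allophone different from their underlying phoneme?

4

Segments that undergo a rule: /e/ → [ə] (rule 1); /e/ → [ə] (rule 1); /a/ → [ə] (rule 1); /ʃ/ → [ʒ] (rule 2).
All other segments surface unchanged.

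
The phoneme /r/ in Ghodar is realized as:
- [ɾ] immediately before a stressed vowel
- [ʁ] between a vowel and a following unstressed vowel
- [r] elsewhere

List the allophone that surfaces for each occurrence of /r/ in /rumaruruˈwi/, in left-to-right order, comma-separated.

Occurrence 1 (position 1): no conditioning environment matches → elsewhere allophone [r].
Occurrence 2 (position 5): between a vowel and a following unstressed vowel → [ʁ].
Occurrence 3 (position 7): between a vowel and a following unstressed vowel → [ʁ].

[r], [ʁ], [ʁ]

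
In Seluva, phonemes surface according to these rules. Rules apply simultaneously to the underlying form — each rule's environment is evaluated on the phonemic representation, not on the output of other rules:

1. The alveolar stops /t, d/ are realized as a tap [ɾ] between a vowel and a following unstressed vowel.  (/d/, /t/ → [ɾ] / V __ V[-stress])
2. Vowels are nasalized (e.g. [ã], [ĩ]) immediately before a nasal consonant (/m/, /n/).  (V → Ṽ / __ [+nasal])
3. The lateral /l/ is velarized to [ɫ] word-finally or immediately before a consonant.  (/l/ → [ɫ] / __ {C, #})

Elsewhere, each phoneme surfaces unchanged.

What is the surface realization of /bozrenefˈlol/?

[bozrẽnefˈloɫ]

/b/ — not in any rule's target class → [b].
/o/ (between /b/ and /z/) fails the environment for rule 2, so it stays [o].
/z/ (between /o/ and /r/) is unaffected → [z].
/r/ stays [r].
/e/ meets the environment for rule 2 (before a nasal consonant) → [ẽ].
/n/ (between /e/ and /e/) is unaffected → [n].
/e/ (between /n/ and /f/) fails the environment for rule 2, so it stays [e].
/f/ stays [f].
/l/ (between /f/ and /o/): rule 3 targets it, but not word-finally or immediately before a consonant → unchanged [l].
/o/ (between /l/ and /l/): rule 2 targets it, but not before a nasal consonant → unchanged [o].
/l/ (word-final): word-finally or immediately before a consonant, so rule 3 applies → [ɫ].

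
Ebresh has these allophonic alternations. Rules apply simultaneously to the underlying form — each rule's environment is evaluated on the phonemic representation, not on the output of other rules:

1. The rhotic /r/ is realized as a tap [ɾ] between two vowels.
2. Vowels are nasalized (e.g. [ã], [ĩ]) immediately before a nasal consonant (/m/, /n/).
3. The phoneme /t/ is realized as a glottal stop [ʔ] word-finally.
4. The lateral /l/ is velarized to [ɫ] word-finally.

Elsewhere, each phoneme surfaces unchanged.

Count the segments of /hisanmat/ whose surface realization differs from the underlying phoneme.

Segments that undergo a rule: /a/ → [ã] (rule 2); /t/ → [ʔ] (rule 3).
All other segments surface unchanged.

2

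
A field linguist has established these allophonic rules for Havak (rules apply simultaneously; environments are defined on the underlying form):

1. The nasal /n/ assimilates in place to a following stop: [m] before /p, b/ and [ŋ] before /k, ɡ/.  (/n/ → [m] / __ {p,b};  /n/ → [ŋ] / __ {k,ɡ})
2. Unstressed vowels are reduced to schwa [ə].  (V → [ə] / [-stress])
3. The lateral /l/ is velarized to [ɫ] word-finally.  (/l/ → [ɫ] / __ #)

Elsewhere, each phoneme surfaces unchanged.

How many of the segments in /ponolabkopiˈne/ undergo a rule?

5

Segments that undergo a rule: /o/ → [ə] (rule 2); /o/ → [ə] (rule 2); /a/ → [ə] (rule 2); /o/ → [ə] (rule 2); /i/ → [ə] (rule 2).
All other segments surface unchanged.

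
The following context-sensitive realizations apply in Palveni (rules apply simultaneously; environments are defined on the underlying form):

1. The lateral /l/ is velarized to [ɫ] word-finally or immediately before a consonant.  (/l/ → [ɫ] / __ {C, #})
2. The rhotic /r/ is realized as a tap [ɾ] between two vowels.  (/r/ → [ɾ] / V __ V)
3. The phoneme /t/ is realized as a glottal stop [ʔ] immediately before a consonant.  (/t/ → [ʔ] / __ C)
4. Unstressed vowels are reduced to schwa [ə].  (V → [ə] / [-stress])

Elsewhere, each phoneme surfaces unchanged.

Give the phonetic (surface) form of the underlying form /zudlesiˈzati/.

[zədləsəˈzatə]

/z/ (word-initial): no rule targets it → [z].
/u/ meets the environment for rule 4 (in an unstressed syllable) → [ə].
/d/ stays [d].
/l/ (between /d/ and /e/): rule 1 targets it, but not word-finally or immediately before a consonant → unchanged [l].
Rule 4 applies to /e/ (between /l/ and /s/: in an unstressed syllable) → [ə].
/s/ (between /e/ and /i/) is unaffected → [s].
/i/ (between /s/ and /z/) occurs in an unstressed syllable → [ə] by rule 4.
/z/ (between /i/ and /a/): no rule targets it → [z].
/a/ (between /z/ and /t/): rule 4 targets it, but not in an unstressed syllable → unchanged [a].
/t/ (between /a/ and /i/): rule 3 targets it, but not immediately before a consonant → unchanged [t].
/i/ — word-final, in an unstressed syllable — surfaces as [ə] (rule 4).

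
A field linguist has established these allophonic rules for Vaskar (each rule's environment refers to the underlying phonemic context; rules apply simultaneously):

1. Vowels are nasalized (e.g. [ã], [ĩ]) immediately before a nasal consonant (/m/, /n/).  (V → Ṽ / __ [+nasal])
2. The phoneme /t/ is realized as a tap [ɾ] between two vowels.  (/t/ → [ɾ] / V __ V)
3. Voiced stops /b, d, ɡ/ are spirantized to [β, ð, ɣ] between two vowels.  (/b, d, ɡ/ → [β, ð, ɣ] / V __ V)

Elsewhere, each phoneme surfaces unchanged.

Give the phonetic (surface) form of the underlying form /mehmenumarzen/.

[mehmẽnũmarzẽn]

/m/ stays [m].
/e/ (between /m/ and /h/) is in the target of rule 1 but the environment (before a nasal consonant) is not met → [e].
/h/ stays [h].
/m/ stays [m].
/e/ — between /m/ and /n/, before a nasal consonant — surfaces as [ẽ] (rule 1).
/n/ (between /e/ and /u/) is unaffected → [n].
/u/ — between /n/ and /m/, before a nasal consonant — surfaces as [ũ] (rule 1).
/m/ — not in any rule's target class → [m].
/a/ — between /m/ and /r/; rule 1 does not apply here → [a].
/r/ (between /a/ and /z/) is unaffected → [r].
/z/ (between /r/ and /e/) is unaffected → [z].
/e/ (between /z/ and /n/): before a nasal consonant, so rule 1 applies → [ẽ].
/n/ (word-final): no rule targets it → [n].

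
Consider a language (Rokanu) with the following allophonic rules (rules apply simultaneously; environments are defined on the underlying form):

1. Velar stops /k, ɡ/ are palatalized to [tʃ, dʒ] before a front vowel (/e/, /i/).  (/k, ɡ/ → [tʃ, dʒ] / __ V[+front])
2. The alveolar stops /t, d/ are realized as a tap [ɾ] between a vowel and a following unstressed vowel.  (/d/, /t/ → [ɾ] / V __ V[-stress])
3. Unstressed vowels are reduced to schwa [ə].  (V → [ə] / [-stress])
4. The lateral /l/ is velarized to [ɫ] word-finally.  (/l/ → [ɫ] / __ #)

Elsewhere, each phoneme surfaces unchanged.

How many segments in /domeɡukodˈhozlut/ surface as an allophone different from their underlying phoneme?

Segments that undergo a rule: /o/ → [ə] (rule 3); /e/ → [ə] (rule 3); /u/ → [ə] (rule 3); /o/ → [ə] (rule 3); /u/ → [ə] (rule 3).
All other segments surface unchanged.

5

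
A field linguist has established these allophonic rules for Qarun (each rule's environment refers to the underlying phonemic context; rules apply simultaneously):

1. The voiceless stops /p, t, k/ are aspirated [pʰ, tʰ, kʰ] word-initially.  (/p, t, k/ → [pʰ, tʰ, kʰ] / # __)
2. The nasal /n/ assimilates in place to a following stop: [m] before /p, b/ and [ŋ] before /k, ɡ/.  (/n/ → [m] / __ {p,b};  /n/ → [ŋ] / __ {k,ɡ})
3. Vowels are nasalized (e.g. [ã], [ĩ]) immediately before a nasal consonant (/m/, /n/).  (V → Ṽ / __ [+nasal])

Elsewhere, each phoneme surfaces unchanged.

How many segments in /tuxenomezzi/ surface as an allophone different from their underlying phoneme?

3

Segments that undergo a rule: /t/ → [tʰ] (rule 1); /e/ → [ẽ] (rule 3); /o/ → [õ] (rule 3).
All other segments surface unchanged.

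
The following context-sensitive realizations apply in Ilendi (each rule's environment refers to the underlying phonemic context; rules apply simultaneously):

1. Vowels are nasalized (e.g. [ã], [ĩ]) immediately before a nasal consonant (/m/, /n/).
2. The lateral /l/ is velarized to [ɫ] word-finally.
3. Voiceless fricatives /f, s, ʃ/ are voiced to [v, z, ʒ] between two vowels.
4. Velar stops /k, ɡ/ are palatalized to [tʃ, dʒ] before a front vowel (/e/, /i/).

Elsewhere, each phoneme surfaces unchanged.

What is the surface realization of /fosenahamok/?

[fozẽnahãmok]

/f/ (word-initial) is in the target of rule 3 but the environment (between two vowels) is not met → [f].
/o/ (between /f/ and /s/) fails the environment for rule 1, so it stays [o].
Rule 3 applies to /s/ (between /o/ and /e/: between two vowels) → [z].
/e/ meets the environment for rule 1 (before a nasal consonant) → [ẽ].
/n/ stays [n].
/a/ (between /n/ and /h/) is in the target of rule 1 but the environment (before a nasal consonant) is not met → [a].
/h/ — not in any rule's target class → [h].
/a/ (between /h/ and /m/): before a nasal consonant, so rule 1 applies → [ã].
/m/ (between /a/ and /o/): no rule targets it → [m].
/o/ (between /m/ and /k/) is in the target of rule 1 but the environment (before a nasal consonant) is not met → [o].
/k/ (word-final): rule 4 targets it, but not before a front vowel → unchanged [k].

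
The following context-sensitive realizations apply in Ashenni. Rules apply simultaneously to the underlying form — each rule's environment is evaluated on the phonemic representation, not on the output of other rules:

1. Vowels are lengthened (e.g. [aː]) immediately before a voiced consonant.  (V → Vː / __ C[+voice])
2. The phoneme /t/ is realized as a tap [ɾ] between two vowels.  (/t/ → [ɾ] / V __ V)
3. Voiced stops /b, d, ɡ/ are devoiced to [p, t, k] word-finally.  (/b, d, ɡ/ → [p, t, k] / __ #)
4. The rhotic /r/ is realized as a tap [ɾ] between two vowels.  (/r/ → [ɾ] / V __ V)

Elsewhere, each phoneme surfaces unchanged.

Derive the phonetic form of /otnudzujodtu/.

/o/ — word-initial; rule 1 does not apply here → [o].
/t/ (between /o/ and /n/): rule 2 targets it, but not between two vowels → unchanged [t].
/n/ stays [n].
/u/ (between /n/ and /d/) occurs before a voiced consonant → [uː] by rule 1.
/d/ (between /u/ and /z/) fails the environment for rule 3, so it stays [d].
/z/ stays [z].
/u/ (between /z/ and /j/): before a voiced consonant, so rule 1 applies → [uː].
/j/ (between /u/ and /o/) is unaffected → [j].
Rule 1 applies to /o/ (between /j/ and /d/: before a voiced consonant) → [oː].
/d/ — between /o/ and /t/; rule 3 does not apply here → [d].
/t/ (between /d/ and /u/): rule 2 targets it, but not between two vowels → unchanged [t].
/u/ (word-final) fails the environment for rule 1, so it stays [u].

[otnuːdzuːjoːdtu]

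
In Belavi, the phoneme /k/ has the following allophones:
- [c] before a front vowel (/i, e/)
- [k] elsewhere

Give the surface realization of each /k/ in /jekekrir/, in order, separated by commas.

[c], [k]

Occurrence 1 (position 3): before a front vowel → [c].
Occurrence 2 (position 5): no conditioning environment matches → elsewhere allophone [k].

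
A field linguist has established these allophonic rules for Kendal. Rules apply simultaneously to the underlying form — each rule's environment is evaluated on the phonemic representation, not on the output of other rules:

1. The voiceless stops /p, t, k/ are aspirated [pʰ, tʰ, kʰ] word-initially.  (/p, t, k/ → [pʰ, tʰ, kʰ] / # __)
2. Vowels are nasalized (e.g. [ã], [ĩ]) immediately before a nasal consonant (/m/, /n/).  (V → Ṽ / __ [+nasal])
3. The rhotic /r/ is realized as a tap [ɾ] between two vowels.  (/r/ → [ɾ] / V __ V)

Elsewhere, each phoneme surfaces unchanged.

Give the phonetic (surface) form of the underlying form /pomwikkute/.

[pʰõmwikkute]

/p/ meets the environment for rule 1 (word-initially) → [pʰ].
/o/ (between /p/ and /m/): before a nasal consonant, so rule 2 applies → [õ].
/m/ stays [m].
/w/ stays [w].
/i/ — between /w/ and /k/; rule 2 does not apply here → [i].
/k/ (between /i/ and /k/) is in the target of rule 1 but the environment (word-initially) is not met → [k].
/k/ (between /k/ and /u/): rule 1 targets it, but not word-initially → unchanged [k].
/u/ — between /k/ and /t/; rule 2 does not apply here → [u].
/t/ (between /u/ and /e/) fails the environment for rule 1, so it stays [t].
/e/ — word-final; rule 2 does not apply here → [e].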